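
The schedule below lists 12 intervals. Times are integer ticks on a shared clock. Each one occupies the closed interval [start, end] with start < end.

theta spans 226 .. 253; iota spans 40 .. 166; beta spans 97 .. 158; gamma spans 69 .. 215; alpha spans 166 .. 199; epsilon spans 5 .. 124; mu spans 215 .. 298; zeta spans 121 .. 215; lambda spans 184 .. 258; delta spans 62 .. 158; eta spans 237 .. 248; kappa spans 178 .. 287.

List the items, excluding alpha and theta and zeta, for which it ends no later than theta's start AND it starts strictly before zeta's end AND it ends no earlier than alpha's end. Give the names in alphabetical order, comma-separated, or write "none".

Conditions: its end is no later than theta's start (X.end <= 226) AND its start is strictly before zeta's end (X.start < 215) AND its end is no earlier than alpha's end (X.end >= 199).
beta: end 158 <= 226? ✓; start 97 < 215? ✓; end 158 >= 199? ✗ → no.
delta: end 158 <= 226? ✓; start 62 < 215? ✓; end 158 >= 199? ✗ → no.
epsilon: end 124 <= 226? ✓; start 5 < 215? ✓; end 124 >= 199? ✗ → no.
eta: end 248 <= 226? ✗; start 237 < 215? ✗; end 248 >= 199? ✓ → no.
gamma: end 215 <= 226? ✓; start 69 < 215? ✓; end 215 >= 199? ✓ → yes.
iota: end 166 <= 226? ✓; start 40 < 215? ✓; end 166 >= 199? ✗ → no.
kappa: end 287 <= 226? ✗; start 178 < 215? ✓; end 287 >= 199? ✓ → no.
lambda: end 258 <= 226? ✗; start 184 < 215? ✓; end 258 >= 199? ✓ → no.
mu: end 298 <= 226? ✗; start 215 < 215? ✗; end 298 >= 199? ✓ → no.
Result: gamma.

gamma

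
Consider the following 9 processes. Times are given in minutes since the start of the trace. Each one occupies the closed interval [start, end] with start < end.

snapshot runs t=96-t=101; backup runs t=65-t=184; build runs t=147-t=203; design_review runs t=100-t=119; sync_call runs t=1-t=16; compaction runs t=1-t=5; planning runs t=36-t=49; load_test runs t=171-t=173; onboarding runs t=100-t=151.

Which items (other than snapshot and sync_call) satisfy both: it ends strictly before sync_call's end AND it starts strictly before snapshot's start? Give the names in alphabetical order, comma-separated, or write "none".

Conditions: its end is strictly before sync_call's end (X.end < t=16) AND its start is strictly before snapshot's start (X.start < t=96).
backup: end t=184 < t=16? ✗; start t=65 < t=96? ✓ → no.
build: end t=203 < t=16? ✗; start t=147 < t=96? ✗ → no.
compaction: end t=5 < t=16? ✓; start t=1 < t=96? ✓ → yes.
design_review: end t=119 < t=16? ✗; start t=100 < t=96? ✗ → no.
load_test: end t=173 < t=16? ✗; start t=171 < t=96? ✗ → no.
onboarding: end t=151 < t=16? ✗; start t=100 < t=96? ✗ → no.
planning: end t=49 < t=16? ✗; start t=36 < t=96? ✓ → no.
Result: compaction.

compaction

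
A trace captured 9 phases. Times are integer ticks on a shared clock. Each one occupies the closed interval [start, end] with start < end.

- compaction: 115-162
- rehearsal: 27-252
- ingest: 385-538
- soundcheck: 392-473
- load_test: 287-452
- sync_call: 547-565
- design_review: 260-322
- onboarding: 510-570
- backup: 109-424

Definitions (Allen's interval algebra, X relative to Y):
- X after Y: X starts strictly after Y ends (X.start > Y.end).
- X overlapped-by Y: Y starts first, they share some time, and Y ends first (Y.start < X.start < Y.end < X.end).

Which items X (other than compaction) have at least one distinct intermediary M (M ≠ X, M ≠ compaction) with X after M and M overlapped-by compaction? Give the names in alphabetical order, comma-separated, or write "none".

Target compaction = [115, 162].
Intermediaries M with M overlapped-by compaction: none.
Union: none.

none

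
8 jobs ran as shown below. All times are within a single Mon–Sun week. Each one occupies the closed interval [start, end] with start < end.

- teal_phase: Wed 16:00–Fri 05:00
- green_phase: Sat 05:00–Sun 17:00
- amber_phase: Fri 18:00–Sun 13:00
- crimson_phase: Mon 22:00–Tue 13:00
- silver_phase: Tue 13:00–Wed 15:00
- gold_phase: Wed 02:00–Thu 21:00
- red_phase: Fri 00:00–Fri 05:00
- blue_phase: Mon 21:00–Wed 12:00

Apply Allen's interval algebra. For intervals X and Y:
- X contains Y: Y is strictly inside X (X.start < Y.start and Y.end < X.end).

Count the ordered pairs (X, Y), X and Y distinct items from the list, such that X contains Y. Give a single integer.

Checking all 56 ordered pairs for relation 'contains'; matching pairs in alphabetical order:
(blue_phase, crimson_phase): blue_phase contains crimson_phase ✓
Count: 1.

1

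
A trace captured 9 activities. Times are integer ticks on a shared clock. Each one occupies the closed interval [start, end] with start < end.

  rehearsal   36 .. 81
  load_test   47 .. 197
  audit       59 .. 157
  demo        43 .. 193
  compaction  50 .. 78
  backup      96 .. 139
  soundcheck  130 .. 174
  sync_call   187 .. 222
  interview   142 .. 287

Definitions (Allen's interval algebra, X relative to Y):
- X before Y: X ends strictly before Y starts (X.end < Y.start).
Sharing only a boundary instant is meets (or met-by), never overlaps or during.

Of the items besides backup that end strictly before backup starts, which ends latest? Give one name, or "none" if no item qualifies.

Target backup = [96, 139].
audit [59, 157] → contains → excluded.
compaction [50, 78] → before → candidate.
demo [43, 193] → contains → excluded.
interview [142, 287] → after → excluded.
load_test [47, 197] → contains → excluded.
rehearsal [36, 81] → before → candidate.
soundcheck [130, 174] → overlapped-by → excluded.
sync_call [187, 222] → after → excluded.
Among candidates, latest end is 81 → rehearsal.

rehearsal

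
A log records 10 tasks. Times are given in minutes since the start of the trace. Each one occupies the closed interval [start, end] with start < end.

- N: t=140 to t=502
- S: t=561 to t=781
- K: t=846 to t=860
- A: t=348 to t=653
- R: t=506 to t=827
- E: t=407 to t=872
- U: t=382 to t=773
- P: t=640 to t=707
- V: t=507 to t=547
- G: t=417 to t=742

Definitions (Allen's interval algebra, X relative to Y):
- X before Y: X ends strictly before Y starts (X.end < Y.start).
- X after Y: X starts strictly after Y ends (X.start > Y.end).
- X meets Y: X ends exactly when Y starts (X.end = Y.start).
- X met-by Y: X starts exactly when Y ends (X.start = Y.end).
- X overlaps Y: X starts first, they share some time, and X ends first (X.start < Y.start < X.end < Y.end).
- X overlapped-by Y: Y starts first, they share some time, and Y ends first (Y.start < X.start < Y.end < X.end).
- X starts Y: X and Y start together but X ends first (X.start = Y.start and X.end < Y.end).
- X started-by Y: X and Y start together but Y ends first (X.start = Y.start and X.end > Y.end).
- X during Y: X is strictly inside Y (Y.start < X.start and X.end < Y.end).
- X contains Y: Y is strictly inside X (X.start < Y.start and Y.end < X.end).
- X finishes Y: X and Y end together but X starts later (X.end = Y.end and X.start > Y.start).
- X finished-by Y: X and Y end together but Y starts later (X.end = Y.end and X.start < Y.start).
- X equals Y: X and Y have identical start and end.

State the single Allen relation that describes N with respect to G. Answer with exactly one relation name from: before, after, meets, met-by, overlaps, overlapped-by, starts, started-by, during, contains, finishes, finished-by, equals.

N = [t=140, t=502]; G = [t=417, t=742].
Compare endpoints: N.start < G.start, N.start < G.end, N.end > G.start, N.end < G.end.
That pattern is 'overlaps'.

overlaps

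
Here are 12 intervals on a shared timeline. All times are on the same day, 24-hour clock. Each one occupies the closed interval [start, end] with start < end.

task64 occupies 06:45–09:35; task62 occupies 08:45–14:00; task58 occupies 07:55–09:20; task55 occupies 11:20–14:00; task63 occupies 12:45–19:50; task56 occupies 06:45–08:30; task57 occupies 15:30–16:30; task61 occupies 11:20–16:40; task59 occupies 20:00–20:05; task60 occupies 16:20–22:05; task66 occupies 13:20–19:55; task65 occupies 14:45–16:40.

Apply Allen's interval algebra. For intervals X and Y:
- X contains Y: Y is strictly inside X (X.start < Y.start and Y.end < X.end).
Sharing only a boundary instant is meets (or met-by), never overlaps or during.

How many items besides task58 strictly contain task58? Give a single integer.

1

Target task58 = [07:55, 09:20].
task55 [11:20, 14:00] → after → no.
task56 [06:45, 08:30] → overlaps → no.
task57 [15:30, 16:30] → after → no.
task59 [20:00, 20:05] → after → no.
task60 [16:20, 22:05] → after → no.
task61 [11:20, 16:40] → after → no.
task62 [08:45, 14:00] → overlapped-by → no.
task63 [12:45, 19:50] → after → no.
task64 [06:45, 09:35] → contains → counts.
task65 [14:45, 16:40] → after → no.
task66 [13:20, 19:55] → after → no.
Total: 1.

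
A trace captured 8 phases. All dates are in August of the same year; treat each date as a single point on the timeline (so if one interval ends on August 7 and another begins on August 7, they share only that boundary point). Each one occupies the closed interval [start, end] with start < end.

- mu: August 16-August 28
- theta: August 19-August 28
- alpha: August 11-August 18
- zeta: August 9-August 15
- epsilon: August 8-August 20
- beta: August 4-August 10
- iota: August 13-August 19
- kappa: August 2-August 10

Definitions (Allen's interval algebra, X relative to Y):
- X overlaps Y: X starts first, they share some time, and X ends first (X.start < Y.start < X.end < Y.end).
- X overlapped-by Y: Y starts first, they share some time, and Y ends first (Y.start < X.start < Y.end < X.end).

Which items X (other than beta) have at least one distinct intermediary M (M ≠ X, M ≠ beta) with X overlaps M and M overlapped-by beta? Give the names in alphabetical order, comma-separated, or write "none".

Target beta = [August 4, August 10].
Intermediaries M with M overlapped-by beta: epsilon, zeta.
Via epsilon — items with X overlaps epsilon: kappa.
Via zeta — items with X overlaps zeta: kappa.
Union: kappa.

kappa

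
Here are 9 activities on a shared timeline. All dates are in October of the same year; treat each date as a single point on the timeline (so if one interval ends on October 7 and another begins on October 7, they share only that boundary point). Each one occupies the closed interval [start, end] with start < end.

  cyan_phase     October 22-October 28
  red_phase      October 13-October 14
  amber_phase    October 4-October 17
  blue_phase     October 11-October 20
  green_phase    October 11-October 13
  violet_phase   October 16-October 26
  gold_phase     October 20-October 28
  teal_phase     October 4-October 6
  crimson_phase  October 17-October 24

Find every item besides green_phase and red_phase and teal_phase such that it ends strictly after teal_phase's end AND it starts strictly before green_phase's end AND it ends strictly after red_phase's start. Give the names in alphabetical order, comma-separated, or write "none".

amber_phase, blue_phase

Conditions: its end is strictly after teal_phase's end (X.end > October 6) AND its start is strictly before green_phase's end (X.start < October 13) AND its end is strictly after red_phase's start (X.end > October 13).
amber_phase: end October 17 > October 6? ✓; start October 4 < October 13? ✓; end October 17 > October 13? ✓ → yes.
blue_phase: end October 20 > October 6? ✓; start October 11 < October 13? ✓; end October 20 > October 13? ✓ → yes.
crimson_phase: end October 24 > October 6? ✓; start October 17 < October 13? ✗; end October 24 > October 13? ✓ → no.
cyan_phase: end October 28 > October 6? ✓; start October 22 < October 13? ✗; end October 28 > October 13? ✓ → no.
gold_phase: end October 28 > October 6? ✓; start October 20 < October 13? ✗; end October 28 > October 13? ✓ → no.
violet_phase: end October 26 > October 6? ✓; start October 16 < October 13? ✗; end October 26 > October 13? ✓ → no.
Result: amber_phase, blue_phase.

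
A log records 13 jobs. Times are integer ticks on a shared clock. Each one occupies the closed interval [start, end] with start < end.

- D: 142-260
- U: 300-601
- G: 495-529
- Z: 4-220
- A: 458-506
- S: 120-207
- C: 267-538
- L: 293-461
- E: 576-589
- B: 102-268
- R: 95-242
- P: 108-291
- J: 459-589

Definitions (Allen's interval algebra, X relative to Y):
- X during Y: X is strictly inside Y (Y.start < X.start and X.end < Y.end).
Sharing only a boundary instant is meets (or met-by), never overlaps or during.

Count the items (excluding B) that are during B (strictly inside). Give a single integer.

2

Target B = [102, 268].
A [458, 506] → after → no.
C [267, 538] → overlapped-by → no.
D [142, 260] → during → counts.
E [576, 589] → after → no.
G [495, 529] → after → no.
J [459, 589] → after → no.
L [293, 461] → after → no.
P [108, 291] → overlapped-by → no.
R [95, 242] → overlaps → no.
S [120, 207] → during → counts.
U [300, 601] → after → no.
Z [4, 220] → overlaps → no.
Total: 2.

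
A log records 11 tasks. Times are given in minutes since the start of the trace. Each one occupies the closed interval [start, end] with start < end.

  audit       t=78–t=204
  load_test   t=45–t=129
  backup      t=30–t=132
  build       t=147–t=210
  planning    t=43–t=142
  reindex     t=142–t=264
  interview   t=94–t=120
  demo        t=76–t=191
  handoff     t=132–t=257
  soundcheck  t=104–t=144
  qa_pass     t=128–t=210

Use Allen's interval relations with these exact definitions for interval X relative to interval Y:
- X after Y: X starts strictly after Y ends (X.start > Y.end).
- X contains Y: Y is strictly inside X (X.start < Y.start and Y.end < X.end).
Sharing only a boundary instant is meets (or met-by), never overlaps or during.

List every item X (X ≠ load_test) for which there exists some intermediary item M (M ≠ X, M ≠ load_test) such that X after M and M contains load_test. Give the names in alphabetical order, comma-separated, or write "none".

Target load_test = [t=45, t=129].
Intermediaries M with M contains load_test: backup, planning.
Via backup — items with X after backup: build, reindex.
Via planning — items with X after planning: build.
Union: build, reindex.

build, reindex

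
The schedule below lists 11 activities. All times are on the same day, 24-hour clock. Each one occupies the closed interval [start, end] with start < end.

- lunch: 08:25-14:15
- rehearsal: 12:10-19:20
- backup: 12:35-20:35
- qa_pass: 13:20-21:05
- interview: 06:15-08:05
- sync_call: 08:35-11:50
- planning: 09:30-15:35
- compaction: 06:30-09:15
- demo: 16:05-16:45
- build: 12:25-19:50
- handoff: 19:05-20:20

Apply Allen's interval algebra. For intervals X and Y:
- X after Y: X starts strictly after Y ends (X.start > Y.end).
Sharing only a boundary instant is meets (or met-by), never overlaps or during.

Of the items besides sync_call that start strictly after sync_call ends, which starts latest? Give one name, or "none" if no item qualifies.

handoff

Target sync_call = [08:35, 11:50].
backup [12:35, 20:35] → after → candidate.
build [12:25, 19:50] → after → candidate.
compaction [06:30, 09:15] → overlaps → excluded.
demo [16:05, 16:45] → after → candidate.
handoff [19:05, 20:20] → after → candidate.
interview [06:15, 08:05] → before → excluded.
lunch [08:25, 14:15] → contains → excluded.
planning [09:30, 15:35] → overlapped-by → excluded.
qa_pass [13:20, 21:05] → after → candidate.
rehearsal [12:10, 19:20] → after → candidate.
Among candidates, latest start is 19:05 → handoff.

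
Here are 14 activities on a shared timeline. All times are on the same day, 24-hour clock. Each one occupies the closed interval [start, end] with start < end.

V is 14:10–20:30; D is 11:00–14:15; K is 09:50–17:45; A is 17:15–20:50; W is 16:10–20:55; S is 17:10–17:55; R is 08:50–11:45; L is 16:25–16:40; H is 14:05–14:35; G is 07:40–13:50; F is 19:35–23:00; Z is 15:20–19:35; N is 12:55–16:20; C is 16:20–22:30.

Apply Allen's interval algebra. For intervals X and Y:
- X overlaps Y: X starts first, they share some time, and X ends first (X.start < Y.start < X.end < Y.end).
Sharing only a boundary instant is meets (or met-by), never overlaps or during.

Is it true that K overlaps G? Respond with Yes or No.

No

K = [09:50, 17:45], G = [07:40, 13:50].
Actual relation of K to G: overlapped-by.
Asked whether 'overlaps' holds → No.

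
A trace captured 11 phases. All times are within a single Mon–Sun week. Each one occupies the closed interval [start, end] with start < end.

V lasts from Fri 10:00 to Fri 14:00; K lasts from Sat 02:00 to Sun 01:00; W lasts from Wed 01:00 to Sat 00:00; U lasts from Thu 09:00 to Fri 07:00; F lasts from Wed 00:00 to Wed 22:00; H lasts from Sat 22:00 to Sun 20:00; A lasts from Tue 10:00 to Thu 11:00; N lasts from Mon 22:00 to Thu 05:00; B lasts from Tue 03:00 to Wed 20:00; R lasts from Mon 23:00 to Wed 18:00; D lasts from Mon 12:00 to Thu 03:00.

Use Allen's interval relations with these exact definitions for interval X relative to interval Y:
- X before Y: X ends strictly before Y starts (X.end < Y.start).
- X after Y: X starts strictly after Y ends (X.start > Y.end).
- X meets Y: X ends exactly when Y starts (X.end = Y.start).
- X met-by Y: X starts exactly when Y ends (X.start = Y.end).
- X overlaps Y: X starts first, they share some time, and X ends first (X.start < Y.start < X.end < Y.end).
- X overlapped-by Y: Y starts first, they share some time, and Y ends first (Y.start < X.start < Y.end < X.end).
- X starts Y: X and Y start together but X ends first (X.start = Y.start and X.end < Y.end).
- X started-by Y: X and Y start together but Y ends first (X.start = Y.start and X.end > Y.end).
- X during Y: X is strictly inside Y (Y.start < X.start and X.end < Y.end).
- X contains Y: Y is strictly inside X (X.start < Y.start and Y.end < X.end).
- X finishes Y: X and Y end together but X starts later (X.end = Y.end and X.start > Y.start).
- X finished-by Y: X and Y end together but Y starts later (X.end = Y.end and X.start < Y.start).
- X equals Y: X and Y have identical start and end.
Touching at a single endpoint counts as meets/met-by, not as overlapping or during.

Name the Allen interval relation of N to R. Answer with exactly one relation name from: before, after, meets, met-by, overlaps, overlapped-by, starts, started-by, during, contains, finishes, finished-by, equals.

contains

N = [Mon 22:00, Thu 05:00]; R = [Mon 23:00, Wed 18:00].
Compare endpoints: N.start < R.start, N.start < R.end, N.end > R.start, N.end > R.end.
That pattern is 'contains'.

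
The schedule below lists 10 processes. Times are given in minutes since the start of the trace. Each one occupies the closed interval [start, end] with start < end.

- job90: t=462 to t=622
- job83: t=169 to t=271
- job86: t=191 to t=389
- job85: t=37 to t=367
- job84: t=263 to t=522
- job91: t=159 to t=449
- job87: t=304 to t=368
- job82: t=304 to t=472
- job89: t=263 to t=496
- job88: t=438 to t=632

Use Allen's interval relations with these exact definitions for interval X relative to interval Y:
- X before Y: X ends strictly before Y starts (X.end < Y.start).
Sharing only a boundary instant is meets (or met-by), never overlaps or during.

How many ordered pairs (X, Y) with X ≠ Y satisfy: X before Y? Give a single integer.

Checking all 90 ordered pairs for relation 'before'; matching pairs in alphabetical order:
(job83, job82): job83 before job82 ✓
(job83, job87): job83 before job87 ✓
(job83, job88): job83 before job88 ✓
(job83, job90): job83 before job90 ✓
(job85, job88): job85 before job88 ✓
(job85, job90): job85 before job90 ✓
(job86, job88): job86 before job88 ✓
(job86, job90): job86 before job90 ✓
(job87, job88): job87 before job88 ✓
(job87, job90): job87 before job90 ✓
(job91, job90): job91 before job90 ✓
Count: 11.

11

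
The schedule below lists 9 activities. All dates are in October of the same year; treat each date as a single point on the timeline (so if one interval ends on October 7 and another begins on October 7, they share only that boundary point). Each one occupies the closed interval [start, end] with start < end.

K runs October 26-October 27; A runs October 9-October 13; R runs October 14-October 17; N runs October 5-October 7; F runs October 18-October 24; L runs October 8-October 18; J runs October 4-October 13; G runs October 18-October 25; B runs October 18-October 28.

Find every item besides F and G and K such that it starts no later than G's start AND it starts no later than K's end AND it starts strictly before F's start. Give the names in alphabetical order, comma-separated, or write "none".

A, J, L, N, R

Conditions: its start is no later than G's start (X.start <= October 18) AND its start is no later than K's end (X.start <= October 27) AND its start is strictly before F's start (X.start < October 18).
A: start October 9 <= October 18? ✓; start October 9 <= October 27? ✓; start October 9 < October 18? ✓ → yes.
B: start October 18 <= October 18? ✓; start October 18 <= October 27? ✓; start October 18 < October 18? ✗ → no.
J: start October 4 <= October 18? ✓; start October 4 <= October 27? ✓; start October 4 < October 18? ✓ → yes.
L: start October 8 <= October 18? ✓; start October 8 <= October 27? ✓; start October 8 < October 18? ✓ → yes.
N: start October 5 <= October 18? ✓; start October 5 <= October 27? ✓; start October 5 < October 18? ✓ → yes.
R: start October 14 <= October 18? ✓; start October 14 <= October 27? ✓; start October 14 < October 18? ✓ → yes.
Result: A, J, L, N, R.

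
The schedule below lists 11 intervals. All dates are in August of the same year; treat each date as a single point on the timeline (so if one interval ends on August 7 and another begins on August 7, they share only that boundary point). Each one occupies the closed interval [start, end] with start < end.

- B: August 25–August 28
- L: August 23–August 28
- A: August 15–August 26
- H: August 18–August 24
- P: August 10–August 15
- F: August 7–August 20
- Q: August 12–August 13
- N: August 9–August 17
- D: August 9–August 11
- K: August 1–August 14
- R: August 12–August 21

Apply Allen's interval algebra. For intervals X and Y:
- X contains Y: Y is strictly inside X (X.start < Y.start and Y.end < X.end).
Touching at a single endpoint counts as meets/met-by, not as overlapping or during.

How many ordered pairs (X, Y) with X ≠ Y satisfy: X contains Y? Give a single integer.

Checking all 110 ordered pairs for relation 'contains'; matching pairs in alphabetical order:
(A, H): A contains H ✓
(F, D): F contains D ✓
(F, N): F contains N ✓
(F, P): F contains P ✓
(F, Q): F contains Q ✓
(K, D): K contains D ✓
(K, Q): K contains Q ✓
(N, P): N contains P ✓
(N, Q): N contains Q ✓
(P, Q): P contains Q ✓
Count: 10.

10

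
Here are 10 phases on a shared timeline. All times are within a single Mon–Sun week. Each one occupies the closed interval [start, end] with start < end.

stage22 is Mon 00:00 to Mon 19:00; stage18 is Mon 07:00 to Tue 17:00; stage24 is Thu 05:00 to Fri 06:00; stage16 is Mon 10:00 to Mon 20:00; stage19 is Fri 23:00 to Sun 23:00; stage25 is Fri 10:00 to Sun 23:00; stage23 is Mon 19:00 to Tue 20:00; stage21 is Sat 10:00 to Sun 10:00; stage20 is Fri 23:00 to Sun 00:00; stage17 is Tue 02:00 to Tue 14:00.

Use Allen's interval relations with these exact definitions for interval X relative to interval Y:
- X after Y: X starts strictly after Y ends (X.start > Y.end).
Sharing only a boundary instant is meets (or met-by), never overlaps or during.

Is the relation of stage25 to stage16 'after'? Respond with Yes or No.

stage25 = [Fri 10:00, Sun 23:00], stage16 = [Mon 10:00, Mon 20:00].
Actual relation of stage25 to stage16: after.
Asked whether 'after' holds → Yes.

Yes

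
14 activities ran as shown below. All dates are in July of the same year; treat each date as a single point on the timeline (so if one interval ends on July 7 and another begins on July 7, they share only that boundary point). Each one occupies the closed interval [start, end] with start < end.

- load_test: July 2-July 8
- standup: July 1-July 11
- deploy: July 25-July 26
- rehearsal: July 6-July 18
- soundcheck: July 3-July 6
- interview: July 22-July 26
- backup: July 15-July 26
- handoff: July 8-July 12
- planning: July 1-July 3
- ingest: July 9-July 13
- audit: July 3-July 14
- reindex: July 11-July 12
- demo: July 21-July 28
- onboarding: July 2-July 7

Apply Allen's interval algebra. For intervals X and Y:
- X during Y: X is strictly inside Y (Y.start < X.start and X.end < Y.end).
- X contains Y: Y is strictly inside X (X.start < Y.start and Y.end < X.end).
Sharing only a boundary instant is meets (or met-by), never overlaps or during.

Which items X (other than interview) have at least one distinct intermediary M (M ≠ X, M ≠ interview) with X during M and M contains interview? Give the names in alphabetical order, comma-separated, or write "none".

deploy

Target interview = [July 22, July 26].
Intermediaries M with M contains interview: demo.
Via demo — items with X during demo: deploy.
Union: deploy.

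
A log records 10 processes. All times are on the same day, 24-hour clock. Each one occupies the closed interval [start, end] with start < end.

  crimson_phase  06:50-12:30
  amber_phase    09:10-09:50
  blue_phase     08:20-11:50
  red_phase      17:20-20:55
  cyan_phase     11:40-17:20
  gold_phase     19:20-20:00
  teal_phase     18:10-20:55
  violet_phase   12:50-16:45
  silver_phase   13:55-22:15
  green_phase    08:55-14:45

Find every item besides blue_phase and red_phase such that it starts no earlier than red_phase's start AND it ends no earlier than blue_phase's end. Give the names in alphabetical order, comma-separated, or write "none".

gold_phase, teal_phase

Conditions: its start is no earlier than red_phase's start (X.start >= 17:20) AND its end is no earlier than blue_phase's end (X.end >= 11:50).
amber_phase: start 09:10 >= 17:20? ✗; end 09:50 >= 11:50? ✗ → no.
crimson_phase: start 06:50 >= 17:20? ✗; end 12:30 >= 11:50? ✓ → no.
cyan_phase: start 11:40 >= 17:20? ✗; end 17:20 >= 11:50? ✓ → no.
gold_phase: start 19:20 >= 17:20? ✓; end 20:00 >= 11:50? ✓ → yes.
green_phase: start 08:55 >= 17:20? ✗; end 14:45 >= 11:50? ✓ → no.
silver_phase: start 13:55 >= 17:20? ✗; end 22:15 >= 11:50? ✓ → no.
teal_phase: start 18:10 >= 17:20? ✓; end 20:55 >= 11:50? ✓ → yes.
violet_phase: start 12:50 >= 17:20? ✗; end 16:45 >= 11:50? ✓ → no.
Result: gold_phase, teal_phase.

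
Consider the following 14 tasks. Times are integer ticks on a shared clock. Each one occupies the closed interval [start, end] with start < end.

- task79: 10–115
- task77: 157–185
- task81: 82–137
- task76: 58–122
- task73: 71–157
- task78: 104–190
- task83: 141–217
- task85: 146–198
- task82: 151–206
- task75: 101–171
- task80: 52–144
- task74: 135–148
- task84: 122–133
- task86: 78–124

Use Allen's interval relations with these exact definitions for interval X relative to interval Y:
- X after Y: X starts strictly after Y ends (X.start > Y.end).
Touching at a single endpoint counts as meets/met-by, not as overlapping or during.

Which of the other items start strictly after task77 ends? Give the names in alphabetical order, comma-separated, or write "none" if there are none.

Target task77 = [157, 185].
task73 [71, 157] → meets → no.
task74 [135, 148] → before → no.
task75 [101, 171] → overlaps → no.
task76 [58, 122] → before → no.
task78 [104, 190] → contains → no.
task79 [10, 115] → before → no.
task80 [52, 144] → before → no.
task81 [82, 137] → before → no.
task82 [151, 206] → contains → no.
task83 [141, 217] → contains → no.
task84 [122, 133] → before → no.
task85 [146, 198] → contains → no.
task86 [78, 124] → before → no.
Result: none.

none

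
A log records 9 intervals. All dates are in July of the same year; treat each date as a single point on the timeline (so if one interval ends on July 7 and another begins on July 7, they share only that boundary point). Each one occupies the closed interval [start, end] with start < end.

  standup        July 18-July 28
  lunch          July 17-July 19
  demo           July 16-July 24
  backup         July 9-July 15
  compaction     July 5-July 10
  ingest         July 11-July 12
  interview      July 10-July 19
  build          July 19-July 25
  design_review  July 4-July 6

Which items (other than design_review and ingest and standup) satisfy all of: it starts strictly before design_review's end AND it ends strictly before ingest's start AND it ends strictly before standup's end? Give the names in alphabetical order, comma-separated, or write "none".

Conditions: its start is strictly before design_review's end (X.start < July 6) AND its end is strictly before ingest's start (X.end < July 11) AND its end is strictly before standup's end (X.end < July 28).
backup: start July 9 < July 6? ✗; end July 15 < July 11? ✗; end July 15 < July 28? ✓ → no.
build: start July 19 < July 6? ✗; end July 25 < July 11? ✗; end July 25 < July 28? ✓ → no.
compaction: start July 5 < July 6? ✓; end July 10 < July 11? ✓; end July 10 < July 28? ✓ → yes.
demo: start July 16 < July 6? ✗; end July 24 < July 11? ✗; end July 24 < July 28? ✓ → no.
interview: start July 10 < July 6? ✗; end July 19 < July 11? ✗; end July 19 < July 28? ✓ → no.
lunch: start July 17 < July 6? ✗; end July 19 < July 11? ✗; end July 19 < July 28? ✓ → no.
Result: compaction.

compaction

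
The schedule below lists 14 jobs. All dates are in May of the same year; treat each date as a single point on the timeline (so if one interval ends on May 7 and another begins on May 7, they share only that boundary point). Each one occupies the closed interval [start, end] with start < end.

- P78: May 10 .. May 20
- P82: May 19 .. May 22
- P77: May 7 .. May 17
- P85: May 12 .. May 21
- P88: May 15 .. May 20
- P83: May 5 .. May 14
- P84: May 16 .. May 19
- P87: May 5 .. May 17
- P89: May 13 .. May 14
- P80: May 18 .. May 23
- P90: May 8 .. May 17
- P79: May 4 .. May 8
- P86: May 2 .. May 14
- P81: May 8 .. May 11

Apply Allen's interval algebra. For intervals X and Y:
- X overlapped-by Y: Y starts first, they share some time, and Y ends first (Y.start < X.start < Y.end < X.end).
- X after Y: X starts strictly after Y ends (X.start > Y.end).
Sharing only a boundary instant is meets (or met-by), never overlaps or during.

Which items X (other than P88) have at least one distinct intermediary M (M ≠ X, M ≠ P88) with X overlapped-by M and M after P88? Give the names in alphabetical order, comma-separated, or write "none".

none

Target P88 = [May 15, May 20].
Intermediaries M with M after P88: none.
Union: none.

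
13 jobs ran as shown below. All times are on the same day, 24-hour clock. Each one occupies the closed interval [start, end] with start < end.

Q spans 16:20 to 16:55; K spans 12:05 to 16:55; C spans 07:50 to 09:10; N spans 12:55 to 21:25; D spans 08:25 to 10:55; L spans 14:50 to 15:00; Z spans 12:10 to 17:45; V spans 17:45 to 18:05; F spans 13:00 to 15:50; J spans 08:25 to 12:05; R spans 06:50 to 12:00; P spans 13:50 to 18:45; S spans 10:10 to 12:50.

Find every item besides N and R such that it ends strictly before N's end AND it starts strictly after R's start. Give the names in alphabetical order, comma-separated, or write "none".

C, D, F, J, K, L, P, Q, S, V, Z

Conditions: its end is strictly before N's end (X.end < 21:25) AND its start is strictly after R's start (X.start > 06:50).
C: end 09:10 < 21:25? ✓; start 07:50 > 06:50? ✓ → yes.
D: end 10:55 < 21:25? ✓; start 08:25 > 06:50? ✓ → yes.
F: end 15:50 < 21:25? ✓; start 13:00 > 06:50? ✓ → yes.
J: end 12:05 < 21:25? ✓; start 08:25 > 06:50? ✓ → yes.
K: end 16:55 < 21:25? ✓; start 12:05 > 06:50? ✓ → yes.
L: end 15:00 < 21:25? ✓; start 14:50 > 06:50? ✓ → yes.
P: end 18:45 < 21:25? ✓; start 13:50 > 06:50? ✓ → yes.
Q: end 16:55 < 21:25? ✓; start 16:20 > 06:50? ✓ → yes.
S: end 12:50 < 21:25? ✓; start 10:10 > 06:50? ✓ → yes.
V: end 18:05 < 21:25? ✓; start 17:45 > 06:50? ✓ → yes.
Z: end 17:45 < 21:25? ✓; start 12:10 > 06:50? ✓ → yes.
Result: C, D, F, J, K, L, P, Q, S, V, Z.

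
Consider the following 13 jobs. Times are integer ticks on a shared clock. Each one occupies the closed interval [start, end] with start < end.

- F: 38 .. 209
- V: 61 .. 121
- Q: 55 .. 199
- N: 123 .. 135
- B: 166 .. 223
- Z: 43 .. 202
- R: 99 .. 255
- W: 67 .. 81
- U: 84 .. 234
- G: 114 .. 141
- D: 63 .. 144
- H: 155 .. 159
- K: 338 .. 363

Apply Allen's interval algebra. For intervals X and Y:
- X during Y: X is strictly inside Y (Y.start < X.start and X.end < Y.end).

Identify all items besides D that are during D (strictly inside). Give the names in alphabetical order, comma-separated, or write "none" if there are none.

Target D = [63, 144].
B [166, 223] → after → no.
F [38, 209] → contains → no.
G [114, 141] → during → yes.
H [155, 159] → after → no.
K [338, 363] → after → no.
N [123, 135] → during → yes.
Q [55, 199] → contains → no.
R [99, 255] → overlapped-by → no.
U [84, 234] → overlapped-by → no.
V [61, 121] → overlaps → no.
W [67, 81] → during → yes.
Z [43, 202] → contains → no.
Result: G, N, W.

G, N, W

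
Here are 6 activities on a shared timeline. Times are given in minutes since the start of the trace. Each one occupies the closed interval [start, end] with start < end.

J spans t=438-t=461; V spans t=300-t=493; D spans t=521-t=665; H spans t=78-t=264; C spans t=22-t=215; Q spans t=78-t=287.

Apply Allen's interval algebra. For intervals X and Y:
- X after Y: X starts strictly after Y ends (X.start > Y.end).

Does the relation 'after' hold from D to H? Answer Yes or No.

D = [t=521, t=665], H = [t=78, t=264].
Actual relation of D to H: after.
Asked whether 'after' holds → Yes.

Yes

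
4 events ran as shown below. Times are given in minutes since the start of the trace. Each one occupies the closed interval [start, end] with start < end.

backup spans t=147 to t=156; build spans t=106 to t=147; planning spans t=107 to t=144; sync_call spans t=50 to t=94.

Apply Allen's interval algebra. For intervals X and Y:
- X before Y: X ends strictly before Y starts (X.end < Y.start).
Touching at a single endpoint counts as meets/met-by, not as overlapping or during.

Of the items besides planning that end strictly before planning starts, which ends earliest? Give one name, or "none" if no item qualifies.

Target planning = [t=107, t=144].
backup [t=147, t=156] → after → excluded.
build [t=106, t=147] → contains → excluded.
sync_call [t=50, t=94] → before → candidate.
Among candidates, earliest end is t=94 → sync_call.

sync_call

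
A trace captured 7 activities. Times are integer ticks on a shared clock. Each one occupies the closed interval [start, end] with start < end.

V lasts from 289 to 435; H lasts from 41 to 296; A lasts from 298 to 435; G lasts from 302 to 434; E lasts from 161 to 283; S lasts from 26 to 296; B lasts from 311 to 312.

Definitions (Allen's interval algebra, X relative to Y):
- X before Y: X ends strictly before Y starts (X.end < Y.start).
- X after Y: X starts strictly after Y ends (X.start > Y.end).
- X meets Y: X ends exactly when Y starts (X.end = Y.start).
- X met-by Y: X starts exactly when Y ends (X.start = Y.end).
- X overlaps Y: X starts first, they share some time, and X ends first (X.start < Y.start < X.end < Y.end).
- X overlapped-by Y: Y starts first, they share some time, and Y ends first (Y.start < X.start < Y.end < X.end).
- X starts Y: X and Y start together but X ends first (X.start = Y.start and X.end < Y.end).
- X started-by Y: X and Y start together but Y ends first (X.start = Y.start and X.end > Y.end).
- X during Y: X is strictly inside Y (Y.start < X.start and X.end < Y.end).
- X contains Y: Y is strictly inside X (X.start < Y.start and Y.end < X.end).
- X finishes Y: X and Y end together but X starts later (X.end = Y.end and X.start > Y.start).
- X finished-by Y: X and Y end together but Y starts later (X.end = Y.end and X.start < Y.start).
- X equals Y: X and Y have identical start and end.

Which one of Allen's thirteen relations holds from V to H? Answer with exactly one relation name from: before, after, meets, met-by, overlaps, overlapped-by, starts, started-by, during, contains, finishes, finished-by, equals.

overlapped-by

V = [289, 435]; H = [41, 296].
Compare endpoints: V.start > H.start, V.start < H.end, V.end > H.start, V.end > H.end.
That pattern is 'overlapped-by'.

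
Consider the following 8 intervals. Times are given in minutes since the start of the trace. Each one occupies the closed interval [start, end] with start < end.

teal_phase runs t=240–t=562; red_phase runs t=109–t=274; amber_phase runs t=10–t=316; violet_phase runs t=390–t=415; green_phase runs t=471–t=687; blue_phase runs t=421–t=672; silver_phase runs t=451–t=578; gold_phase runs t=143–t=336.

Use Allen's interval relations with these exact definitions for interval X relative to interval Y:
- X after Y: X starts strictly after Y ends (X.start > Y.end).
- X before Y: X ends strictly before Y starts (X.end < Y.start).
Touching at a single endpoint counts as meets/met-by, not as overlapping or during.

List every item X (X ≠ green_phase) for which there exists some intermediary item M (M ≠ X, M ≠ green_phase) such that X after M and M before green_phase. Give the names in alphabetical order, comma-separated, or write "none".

blue_phase, silver_phase, violet_phase

Target green_phase = [t=471, t=687].
Intermediaries M with M before green_phase: amber_phase, gold_phase, red_phase, violet_phase.
Via amber_phase — items with X after amber_phase: blue_phase, silver_phase, violet_phase.
Via gold_phase — items with X after gold_phase: blue_phase, silver_phase, violet_phase.
Via red_phase — items with X after red_phase: blue_phase, silver_phase, violet_phase.
Via violet_phase — items with X after violet_phase: blue_phase, silver_phase.
Union: blue_phase, silver_phase, violet_phase.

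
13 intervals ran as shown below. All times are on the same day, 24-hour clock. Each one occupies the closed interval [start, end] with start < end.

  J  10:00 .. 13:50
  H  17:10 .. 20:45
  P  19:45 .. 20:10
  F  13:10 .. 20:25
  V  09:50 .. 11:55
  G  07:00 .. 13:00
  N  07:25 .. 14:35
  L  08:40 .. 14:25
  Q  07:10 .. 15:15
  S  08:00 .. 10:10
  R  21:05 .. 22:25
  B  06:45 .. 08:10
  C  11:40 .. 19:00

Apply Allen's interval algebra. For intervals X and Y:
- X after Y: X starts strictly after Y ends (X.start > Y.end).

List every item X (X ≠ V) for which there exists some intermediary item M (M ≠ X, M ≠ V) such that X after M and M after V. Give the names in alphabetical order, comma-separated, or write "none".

Target V = [09:50, 11:55].
Intermediaries M with M after V: F, H, P, R.
Via F — items with X after F: R.
Via H — items with X after H: R.
Via P — items with X after P: R.
Via R — items with X after R: none.
Union: R.

R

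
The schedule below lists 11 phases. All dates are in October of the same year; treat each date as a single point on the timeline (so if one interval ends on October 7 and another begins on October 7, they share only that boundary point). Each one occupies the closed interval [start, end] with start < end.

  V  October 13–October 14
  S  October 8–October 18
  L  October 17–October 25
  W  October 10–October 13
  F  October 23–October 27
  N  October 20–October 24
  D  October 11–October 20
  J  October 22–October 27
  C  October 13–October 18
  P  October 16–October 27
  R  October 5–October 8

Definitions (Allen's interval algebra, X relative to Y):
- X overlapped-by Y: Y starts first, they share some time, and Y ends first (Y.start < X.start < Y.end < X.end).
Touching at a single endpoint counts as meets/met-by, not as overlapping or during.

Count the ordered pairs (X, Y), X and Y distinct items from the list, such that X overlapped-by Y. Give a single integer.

12

Checking all 110 ordered pairs for relation 'overlapped-by'; matching pairs in alphabetical order:
(D, S): D overlapped-by S ✓
(D, W): D overlapped-by W ✓
(F, L): F overlapped-by L ✓
(F, N): F overlapped-by N ✓
(J, L): J overlapped-by L ✓
(J, N): J overlapped-by N ✓
(L, C): L overlapped-by C ✓
(L, D): L overlapped-by D ✓
(L, S): L overlapped-by S ✓
(P, C): P overlapped-by C ✓
(P, D): P overlapped-by D ✓
(P, S): P overlapped-by S ✓
Count: 12.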